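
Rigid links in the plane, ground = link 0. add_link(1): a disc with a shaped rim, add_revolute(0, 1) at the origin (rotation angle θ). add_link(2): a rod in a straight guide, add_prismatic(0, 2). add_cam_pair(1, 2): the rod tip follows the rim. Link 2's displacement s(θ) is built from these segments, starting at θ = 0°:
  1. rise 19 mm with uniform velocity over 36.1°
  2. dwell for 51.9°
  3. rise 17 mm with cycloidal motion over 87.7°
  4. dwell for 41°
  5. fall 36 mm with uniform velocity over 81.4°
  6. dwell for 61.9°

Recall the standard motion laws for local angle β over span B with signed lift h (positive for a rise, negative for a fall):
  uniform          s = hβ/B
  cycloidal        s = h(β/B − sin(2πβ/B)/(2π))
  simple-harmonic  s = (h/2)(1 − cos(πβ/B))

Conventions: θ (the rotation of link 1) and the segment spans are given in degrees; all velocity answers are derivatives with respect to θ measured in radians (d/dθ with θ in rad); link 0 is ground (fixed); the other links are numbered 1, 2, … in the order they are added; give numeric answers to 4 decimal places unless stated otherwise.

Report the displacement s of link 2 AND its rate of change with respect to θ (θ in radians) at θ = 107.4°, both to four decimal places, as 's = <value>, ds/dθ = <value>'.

segment 1 (0° to 36.1°, uniform, h = 19) is passed completely: s = 0.0000 + (19) = 19.0000
segment 2 (36.1° to 88°, dwell): s unchanged at 19.0000
θ = 107.4° falls in segment 3 (88° to 175.7°, cycloidal, h = 17): β = 107.4 − 88 = 19.4°, B = 87.7°; Δs = 17·(0.2212 − sin(2π·0.2212)/(2π)) = 1.0991; s = 19.0000 + 1.0991 = 20.0991
velocity in seg [88°–175.7°] (cycloidal), θ in radians: β = 19.4° = 0.3386 rad, B = 87.7° = 1.5307 rad; ds/dθ = (h/B)(1 − cos(2πβ/B)) = (17/1.5307)(1 − cos(2π·0.2212)) = 9.108150 mm/rad

s = 20.0991, ds/dθ = 9.1082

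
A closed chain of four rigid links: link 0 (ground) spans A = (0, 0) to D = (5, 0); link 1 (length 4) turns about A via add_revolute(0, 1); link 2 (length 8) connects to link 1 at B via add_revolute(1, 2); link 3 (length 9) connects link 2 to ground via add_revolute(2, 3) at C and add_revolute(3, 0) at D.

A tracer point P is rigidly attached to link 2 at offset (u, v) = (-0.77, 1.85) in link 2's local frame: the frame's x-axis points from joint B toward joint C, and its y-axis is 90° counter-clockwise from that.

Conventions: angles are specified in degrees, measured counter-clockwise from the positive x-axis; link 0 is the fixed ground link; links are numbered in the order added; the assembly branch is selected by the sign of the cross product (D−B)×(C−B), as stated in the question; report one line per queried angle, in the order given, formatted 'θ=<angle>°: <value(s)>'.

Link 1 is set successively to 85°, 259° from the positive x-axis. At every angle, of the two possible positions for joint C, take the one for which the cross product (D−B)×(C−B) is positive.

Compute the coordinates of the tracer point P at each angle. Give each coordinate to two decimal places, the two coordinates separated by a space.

A=(0,0), D=(5.00,0)
θ=85°: B = A + 4.00·(cos85°, sin85°) = (0.3486, 3.9848)
θ=85°: |BD| = 6.1248
θ=85°: circle(B,8.00) ∩ circle(D,9.00): a=1.6746, h=7.8228
θ=85°:   candidates: C₊=(6.7098,8.8361) cross=47.913; C₋=(-3.4690,-3.0455) cross=-47.913
θ=85°:   branch + wants cross > 0 → take C=(6.7098,8.8361) (cross=47.913)
θ=85°: ex = (C−B)/|BC| = (0.7951,0.6064); ey = (-0.6064,0.7951)
θ=85°: P = B + -0.77·ex + 1.85·ey = (-1.3855,4.9889)
θ=259°: B = A + 4.00·(cos259°, sin259°) = (-0.7632, -3.9265)
θ=259°: |BD| = 6.9737
θ=259°: circle(B,8.00) ∩ circle(D,9.00): a=2.2680, h=7.6718
θ=259°:   candidates: C₊=(-3.2085,3.6906) cross=53.501; C₋=(5.4306,-8.9897) cross=-53.501
θ=259°:   branch + wants cross > 0 → take C=(-3.2085,3.6906) (cross=53.501)
θ=259°: ex = (C−B)/|BC| = (-0.3057,0.9521); ey = (-0.9521,-0.3057)
θ=259°: P = B + -0.77·ex + 1.85·ey = (-2.2893,-5.2251)

θ=85°: -1.39 4.99
θ=259°: -2.29 -5.23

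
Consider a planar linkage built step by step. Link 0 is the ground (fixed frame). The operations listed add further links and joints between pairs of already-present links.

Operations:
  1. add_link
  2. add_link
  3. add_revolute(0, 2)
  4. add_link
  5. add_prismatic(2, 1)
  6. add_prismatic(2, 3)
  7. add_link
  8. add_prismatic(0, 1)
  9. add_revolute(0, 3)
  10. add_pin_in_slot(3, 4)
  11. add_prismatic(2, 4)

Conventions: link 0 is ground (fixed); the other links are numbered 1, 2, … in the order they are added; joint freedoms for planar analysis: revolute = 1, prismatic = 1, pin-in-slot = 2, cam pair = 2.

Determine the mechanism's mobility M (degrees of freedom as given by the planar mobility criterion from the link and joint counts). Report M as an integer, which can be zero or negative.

link 0 = ground. State L|J1|J2 = 1|0|0
+link1  2|0|0
+link2  3|0|0
R(0,2) f=1→J1  3|1|0
+link3  4|1|0
P(2,1) f=1→J1  4|2|0
P(2,3) f=1→J1  4|3|0
+link4  5|3|0
P(0,1) f=1→J1  5|4|0
R(0,3) f=1→J1  5|5|0
PS(3,4) f=2→J2  5|5|1
P(2,4) f=1→J1  5|6|1
M = 3(5−1)−2·6−1 = 12−12−1 = -1

M = -1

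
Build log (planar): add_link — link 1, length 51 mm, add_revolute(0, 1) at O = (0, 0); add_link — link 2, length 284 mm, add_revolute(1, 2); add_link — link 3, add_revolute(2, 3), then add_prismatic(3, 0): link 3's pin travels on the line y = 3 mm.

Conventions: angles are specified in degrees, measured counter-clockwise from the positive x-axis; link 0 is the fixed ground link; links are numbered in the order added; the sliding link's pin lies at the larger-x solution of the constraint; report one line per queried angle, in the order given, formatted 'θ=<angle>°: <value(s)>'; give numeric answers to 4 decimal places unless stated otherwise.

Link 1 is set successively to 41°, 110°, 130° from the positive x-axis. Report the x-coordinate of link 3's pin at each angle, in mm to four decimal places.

geometry: r = 51 mm, L = 284 mm, e = 3 mm
θ=41°: crank pin P = (r cos θ, r sin θ) = (38.490189, 33.459010)
θ=41°: h = r sin θ − e = 33.459010 − 3 = 30.459010
θ=41°: x = r cos θ + √(L² − h²) = 38.490189 + 282.361911 = 320.852099
θ=110°: crank pin P = (r cos θ, r sin θ) = (-17.443027, 47.924324)
θ=110°: h = r sin θ − e = 47.924324 − 3 = 44.924324
θ=110°: x = r cos θ + √(L² − h²) = -17.443027 + 280.424331 = 262.981303
θ=130°: crank pin P = (r cos θ, r sin θ) = (-32.782168, 39.068267)
θ=130°: h = r sin θ − e = 39.068267 − 3 = 36.068267
θ=130°: x = r cos θ + √(L² − h²) = -32.782168 + 281.700337 = 248.918169

θ=41°: 320.8521
θ=110°: 262.9813
θ=130°: 248.9182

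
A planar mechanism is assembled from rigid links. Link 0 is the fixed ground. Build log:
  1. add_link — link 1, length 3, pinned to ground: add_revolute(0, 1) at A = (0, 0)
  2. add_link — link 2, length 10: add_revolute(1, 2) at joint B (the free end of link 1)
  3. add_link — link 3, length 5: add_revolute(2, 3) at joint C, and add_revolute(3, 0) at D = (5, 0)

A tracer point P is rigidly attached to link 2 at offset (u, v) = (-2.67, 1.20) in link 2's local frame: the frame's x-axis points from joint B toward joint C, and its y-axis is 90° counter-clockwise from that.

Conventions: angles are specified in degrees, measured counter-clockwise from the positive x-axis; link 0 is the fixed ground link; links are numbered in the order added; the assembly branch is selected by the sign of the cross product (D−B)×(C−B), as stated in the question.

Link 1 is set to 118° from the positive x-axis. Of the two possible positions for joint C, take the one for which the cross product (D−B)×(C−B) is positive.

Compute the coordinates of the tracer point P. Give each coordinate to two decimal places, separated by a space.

A=(0,0), D=(5.00,0)
B = A + 3.00·(cos118°, sin118°) = (-1.4084, 2.6488)
|BD| = 6.9343
circle(B,10.00) ∩ circle(D,5.00): a=8.8751, h=4.6080
  candidates: C₊=(8.5538,3.5172) cross=31.953; C₋=(5.0334,-4.9999) cross=-31.953
  branch + wants cross > 0 → take C=(8.5538,3.5172) (cross=31.953)
ex = (C−B)/|BC| = (0.9962,0.0868); ey = (-0.0868,0.9962)
P = B + -2.67·ex + 1.20·ey = (-4.1725,3.6125)

-4.17 3.61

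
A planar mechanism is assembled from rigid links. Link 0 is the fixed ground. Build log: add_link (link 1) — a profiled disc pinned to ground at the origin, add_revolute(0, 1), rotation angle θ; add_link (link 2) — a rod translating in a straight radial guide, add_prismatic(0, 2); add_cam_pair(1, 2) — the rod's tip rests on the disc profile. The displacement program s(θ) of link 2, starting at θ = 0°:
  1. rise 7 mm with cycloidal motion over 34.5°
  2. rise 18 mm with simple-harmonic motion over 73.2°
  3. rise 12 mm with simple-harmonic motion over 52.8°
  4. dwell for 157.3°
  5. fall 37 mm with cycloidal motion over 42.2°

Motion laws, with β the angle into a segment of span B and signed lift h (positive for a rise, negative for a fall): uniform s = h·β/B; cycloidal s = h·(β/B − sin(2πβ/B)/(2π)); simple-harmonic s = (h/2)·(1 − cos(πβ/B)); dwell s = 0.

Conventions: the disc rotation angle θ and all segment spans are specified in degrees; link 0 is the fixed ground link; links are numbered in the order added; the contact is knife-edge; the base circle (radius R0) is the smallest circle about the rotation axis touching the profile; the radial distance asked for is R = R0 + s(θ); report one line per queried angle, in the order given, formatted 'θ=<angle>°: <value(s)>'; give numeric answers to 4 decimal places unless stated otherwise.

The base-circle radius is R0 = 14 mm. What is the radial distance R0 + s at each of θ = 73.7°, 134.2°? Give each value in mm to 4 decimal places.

seg 1 [0°–34.5°] cycloidal, h=7: full span → s += 7 → s = 7.0000
seg 2 [34.5°–107.7°] simple-harmonic, h=18: θ=73.7° here. β=39.2, B=73.2. 18/2·(1 − cos(π·0.5355)) = 10.0022 → s = 17.0022
seg 2 [34.5°–107.7°] simple-harmonic, h=18: full span → s += 18 → s = 25.0000
seg 3 [107.7°–160.5°] simple-harmonic, h=12: θ=134.2° here. β=26.5, B=52.8. 12/2·(1 − cos(π·0.5019)) = 6.0357 → s = 31.0357
θ=73.7°: R = R0 + s = 14 + 17.0022 = 31.0022
θ=134.2°: R = R0 + s = 14 + 31.0357 = 45.0357

θ=73.7°: 31.0022
θ=134.2°: 45.0357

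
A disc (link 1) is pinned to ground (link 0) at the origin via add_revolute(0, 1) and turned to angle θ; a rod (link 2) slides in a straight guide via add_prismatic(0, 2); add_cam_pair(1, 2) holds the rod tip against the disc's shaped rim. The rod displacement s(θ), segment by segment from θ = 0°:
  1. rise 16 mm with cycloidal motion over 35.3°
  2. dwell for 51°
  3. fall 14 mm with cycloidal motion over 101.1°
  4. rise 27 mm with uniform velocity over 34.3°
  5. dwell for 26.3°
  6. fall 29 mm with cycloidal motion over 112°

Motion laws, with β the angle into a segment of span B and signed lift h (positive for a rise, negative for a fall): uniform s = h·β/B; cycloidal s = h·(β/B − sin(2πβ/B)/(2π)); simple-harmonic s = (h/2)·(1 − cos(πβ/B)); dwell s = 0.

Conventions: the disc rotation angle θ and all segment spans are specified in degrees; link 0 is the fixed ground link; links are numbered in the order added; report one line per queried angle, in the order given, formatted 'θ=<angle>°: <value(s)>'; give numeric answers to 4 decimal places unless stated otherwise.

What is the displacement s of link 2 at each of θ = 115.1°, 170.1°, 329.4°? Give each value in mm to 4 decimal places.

segment 1 (0° to 35.3°, cycloidal, h = 16) is passed completely: s = 0.0000 + (16) = 16.0000
segment 2 (35.3° to 86.3°, dwell): s unchanged at 16.0000
θ = 115.1° falls in segment 3 (86.3° to 187.4°, cycloidal, h = -14): β = 115.1 − 86.3 = 28.8°, B = 101.1°; Δs = -14·(0.2849 − sin(2π·0.2849)/(2π)) = -1.8132; s = 16.0000 − 1.8132 = 14.1868
θ = 170.1° falls in segment 3 (86.3° to 187.4°, cycloidal, h = -14): β = 170.1 − 86.3 = 83.8°, B = 101.1°; Δs = -14·(0.8289 − sin(2π·0.8289)/(2π)) = -13.5644; s = 16.0000 − 13.5644 = 2.4356
segment 3 (86.3° to 187.4°, cycloidal, h = -14) is passed completely: s = 16.0000 + (-14) = 2.0000
segment 4 (187.4° to 221.7°, uniform, h = 27) is passed completely: s = 2.0000 + (27) = 29.0000
segment 5 (221.7° to 248°, dwell): s unchanged at 29.0000
θ = 329.4° falls in segment 6 (248° to 360°, cycloidal, h = -29): β = 329.4 − 248 = 81.4°, B = 112°; Δs = -29·(0.7268 − sin(2π·0.7268)/(2π)) = -25.6433; s = 29.0000 − 25.6433 = 3.3567

θ=115.1°: 14.1868
θ=170.1°: 2.4356
θ=329.4°: 3.3567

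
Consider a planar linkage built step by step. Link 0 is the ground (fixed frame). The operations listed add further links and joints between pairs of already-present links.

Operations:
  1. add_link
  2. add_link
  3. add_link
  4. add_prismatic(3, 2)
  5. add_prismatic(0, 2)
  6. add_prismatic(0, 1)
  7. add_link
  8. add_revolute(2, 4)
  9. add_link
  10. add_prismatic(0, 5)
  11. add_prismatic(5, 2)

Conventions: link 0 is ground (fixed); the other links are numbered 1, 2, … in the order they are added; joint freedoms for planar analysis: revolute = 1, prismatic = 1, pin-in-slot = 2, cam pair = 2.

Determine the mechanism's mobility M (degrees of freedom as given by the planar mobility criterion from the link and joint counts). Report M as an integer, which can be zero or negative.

L=1 J1=0 J2=0
add link → L=2 J1=0 J2=0
add link → L=3 J1=0 J2=0
add link → L=4 J1=0 J2=0
P@3,2 dof=1 J1 → L=4 J1=1 J2=0
P@0,2 dof=1 J1 → L=4 J1=2 J2=0
P@0,1 dof=1 J1 → L=4 J1=3 J2=0
add link → L=5 J1=3 J2=0
R@2,4 dof=1 J1 → L=5 J1=4 J2=0
add link → L=6 J1=4 J2=0
P@0,5 dof=1 J1 → L=6 J1=5 J2=0
P@5,2 dof=1 J1 → L=6 J1=6 J2=0
M=3(L−1)−2J1−J2=3·5−2·6−0=3

M = 3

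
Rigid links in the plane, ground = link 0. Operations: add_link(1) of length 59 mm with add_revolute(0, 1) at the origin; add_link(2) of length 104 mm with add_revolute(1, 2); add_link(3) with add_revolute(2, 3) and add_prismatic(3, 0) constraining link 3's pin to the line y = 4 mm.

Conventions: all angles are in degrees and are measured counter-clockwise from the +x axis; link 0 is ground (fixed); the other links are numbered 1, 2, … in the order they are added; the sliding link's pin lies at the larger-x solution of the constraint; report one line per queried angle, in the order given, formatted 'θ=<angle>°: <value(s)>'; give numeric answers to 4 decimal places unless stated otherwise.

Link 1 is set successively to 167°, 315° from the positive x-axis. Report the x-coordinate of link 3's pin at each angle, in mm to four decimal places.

geometry: r = 59 mm, L = 104 mm, e = 4 mm
θ=167°: crank pin P = (r cos θ, r sin θ) = (-57.487834, 13.272112)
θ=167°: h = r sin θ − e = 13.272112 − 4 = 9.272112
θ=167°: x = r cos θ + √(L² − h²) = -57.487834 + 103.585848 = 46.098014
θ=315°: crank pin P = (r cos θ, r sin θ) = (41.719300, -41.719300)
θ=315°: h = r sin θ − e = -41.719300 − 4 = -45.719300
θ=315°: x = r cos θ + √(L² − h²) = 41.719300 + 93.411699 = 135.131000

θ=167°: 46.0980
θ=315°: 135.1310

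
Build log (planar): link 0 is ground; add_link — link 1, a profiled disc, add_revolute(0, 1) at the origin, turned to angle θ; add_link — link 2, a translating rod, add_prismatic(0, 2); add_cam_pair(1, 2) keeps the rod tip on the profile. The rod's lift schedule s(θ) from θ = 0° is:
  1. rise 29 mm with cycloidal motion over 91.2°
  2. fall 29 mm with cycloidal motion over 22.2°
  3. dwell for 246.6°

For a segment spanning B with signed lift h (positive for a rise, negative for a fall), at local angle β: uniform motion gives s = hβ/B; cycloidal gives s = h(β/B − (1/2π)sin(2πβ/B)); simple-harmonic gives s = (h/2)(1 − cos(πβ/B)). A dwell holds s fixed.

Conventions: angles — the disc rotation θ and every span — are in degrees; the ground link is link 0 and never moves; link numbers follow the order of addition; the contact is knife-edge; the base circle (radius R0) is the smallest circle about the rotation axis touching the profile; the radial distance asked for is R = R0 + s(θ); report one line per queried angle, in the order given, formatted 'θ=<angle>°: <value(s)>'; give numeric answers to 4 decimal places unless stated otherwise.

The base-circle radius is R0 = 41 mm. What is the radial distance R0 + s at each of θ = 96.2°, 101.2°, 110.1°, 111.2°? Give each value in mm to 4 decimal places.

seg 1 [0°–91.2°] cycloidal, h=29: full span → s += 29 → s = 29.0000
seg 2 [91.2°–113.4°] cycloidal, h=-29: θ=96.2° here. β=5, B=22.2. -29·(0.2252 − sin(2π·0.2252)/(2π)) = -1.9718 → s = 27.0282
seg 2 [91.2°–113.4°] cycloidal, h=-29: θ=101.2° here. β=10, B=22.2. -29·(0.4505 − sin(2π·0.4505)/(2π)) = -11.6492 → s = 17.3508
seg 2 [91.2°–113.4°] cycloidal, h=-29: θ=110.1° here. β=18.9, B=22.2. -29·(0.8514 − sin(2π·0.8514)/(2π)) = -28.4000 → s = 0.6000
seg 2 [91.2°–113.4°] cycloidal, h=-29: θ=111.2° here. β=20, B=22.2. -29·(0.9009 − sin(2π·0.9009)/(2π)) = -28.8179 → s = 0.1821
θ=96.2°: R = R0 + s = 41 + 27.0282 = 68.0282
θ=101.2°: R = R0 + s = 41 + 17.3508 = 58.3508
θ=110.1°: R = R0 + s = 41 + 0.6000 = 41.6000
θ=111.2°: R = R0 + s = 41 + 0.1821 = 41.1821

θ=96.2°: 68.0282
θ=101.2°: 58.3508
θ=110.1°: 41.6000
θ=111.2°: 41.1821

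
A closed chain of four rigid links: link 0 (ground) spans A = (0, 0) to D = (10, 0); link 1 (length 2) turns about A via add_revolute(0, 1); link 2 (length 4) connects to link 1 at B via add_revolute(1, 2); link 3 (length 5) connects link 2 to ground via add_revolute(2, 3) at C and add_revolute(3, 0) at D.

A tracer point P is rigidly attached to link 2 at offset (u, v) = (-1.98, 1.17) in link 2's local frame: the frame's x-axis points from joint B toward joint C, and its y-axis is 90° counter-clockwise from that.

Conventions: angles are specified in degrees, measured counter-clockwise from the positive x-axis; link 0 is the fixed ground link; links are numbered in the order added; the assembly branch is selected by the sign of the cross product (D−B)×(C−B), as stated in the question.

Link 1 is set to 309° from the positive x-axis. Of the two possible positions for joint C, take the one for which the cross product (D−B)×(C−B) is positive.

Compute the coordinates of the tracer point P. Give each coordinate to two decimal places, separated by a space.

A=(0,0), D=(10.00,0)
B = A + 2.00·(cos309°, sin309°) = (1.2586, -1.5543)
|BD| = 8.8785
circle(B,4.00) ∩ circle(D,5.00): a=3.9324, h=0.7323
  candidates: C₊=(5.0021,-0.1449) cross=6.502; C₋=(5.2585,-1.5869) cross=-6.502
  branch + wants cross > 0 → take C=(5.0021,-0.1449) (cross=6.502)
ex = (C−B)/|BC| = (0.9359,0.3524); ey = (-0.3524,0.9359)
P = B + -1.98·ex + 1.17·ey = (-1.0066,-1.1570)

-1.01 -1.16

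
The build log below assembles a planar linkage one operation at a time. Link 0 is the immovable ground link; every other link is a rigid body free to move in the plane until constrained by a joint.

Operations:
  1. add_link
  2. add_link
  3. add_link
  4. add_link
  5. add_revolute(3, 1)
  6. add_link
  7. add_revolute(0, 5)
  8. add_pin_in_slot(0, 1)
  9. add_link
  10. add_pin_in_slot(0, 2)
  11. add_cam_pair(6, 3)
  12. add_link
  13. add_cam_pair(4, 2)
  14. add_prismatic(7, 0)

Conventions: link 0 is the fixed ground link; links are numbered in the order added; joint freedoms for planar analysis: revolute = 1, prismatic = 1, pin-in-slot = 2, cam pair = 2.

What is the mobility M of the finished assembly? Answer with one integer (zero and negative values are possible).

link 0 = ground. State L|J1|J2 = 1|0|0
+link1  2|0|0
+link2  3|0|0
+link3  4|0|0
+link4  5|0|0
R(3,1) f=1→J1  5|1|0
+link5  6|1|0
R(0,5) f=1→J1  6|2|0
PS(0,1) f=2→J2  6|2|1
+link6  7|2|1
PS(0,2) f=2→J2  7|2|2
C(6,3) f=2→J2  7|2|3
+link7  8|2|3
C(4,2) f=2→J2  8|2|4
P(7,0) f=1→J1  8|3|4
M = 3(8−1)−2·3−4 = 21−6−4 = 11

M = 11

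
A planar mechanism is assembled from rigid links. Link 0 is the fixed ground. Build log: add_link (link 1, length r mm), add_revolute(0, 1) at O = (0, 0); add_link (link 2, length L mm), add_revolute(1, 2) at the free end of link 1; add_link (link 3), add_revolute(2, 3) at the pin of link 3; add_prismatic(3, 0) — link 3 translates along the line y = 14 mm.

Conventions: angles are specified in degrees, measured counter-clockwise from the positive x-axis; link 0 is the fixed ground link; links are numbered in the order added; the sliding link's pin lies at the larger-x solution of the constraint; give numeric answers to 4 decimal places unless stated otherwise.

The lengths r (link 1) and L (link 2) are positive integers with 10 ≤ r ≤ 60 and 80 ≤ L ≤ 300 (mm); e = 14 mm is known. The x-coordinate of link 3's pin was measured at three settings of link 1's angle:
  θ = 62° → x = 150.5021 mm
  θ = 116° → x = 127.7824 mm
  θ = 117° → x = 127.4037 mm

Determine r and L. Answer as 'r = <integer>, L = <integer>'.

constraint per measurement: (x − r cos θ)² + (r sin θ − e)² = L²
subtracting the θ₁ and θ₂ equations cancels the r² and L² terms:
r = (x₁² − x₂²) / (2[(x₁cos θ₁ + e sin θ₁) − (x₂cos θ₂ + e sin θ₂)]) = 25.0000 → r = 25
L² = (x₁ − r cos θ₁)² + (r sin θ₁ − e)² = 19320.9960 → L = 139.0000 → L = 139
check at θ₃=117°: x = 127.4037 (printed 127.4037) ✓

r = 25, L = 139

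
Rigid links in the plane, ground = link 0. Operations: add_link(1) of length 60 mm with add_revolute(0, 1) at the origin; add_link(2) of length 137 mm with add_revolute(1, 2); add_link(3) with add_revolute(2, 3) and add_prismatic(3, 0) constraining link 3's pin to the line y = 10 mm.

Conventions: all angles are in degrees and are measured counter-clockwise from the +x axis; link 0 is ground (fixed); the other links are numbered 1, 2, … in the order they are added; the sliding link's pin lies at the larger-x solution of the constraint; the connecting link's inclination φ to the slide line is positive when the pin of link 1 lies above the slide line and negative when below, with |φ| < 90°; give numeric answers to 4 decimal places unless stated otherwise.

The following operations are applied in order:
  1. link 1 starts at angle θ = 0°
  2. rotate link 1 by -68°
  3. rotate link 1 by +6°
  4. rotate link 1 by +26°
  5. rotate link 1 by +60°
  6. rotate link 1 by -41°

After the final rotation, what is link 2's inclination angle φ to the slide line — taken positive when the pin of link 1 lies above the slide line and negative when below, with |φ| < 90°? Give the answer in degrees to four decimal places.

geometry: r = 60 mm, L = 137 mm, e = 10 mm; θ starts at 0°
rotate link 1 by -68°: θ ← 0° -68° = -68°
rotate link 1 by +6°: θ ← -68° +6° = -62°
rotate link 1 by +26°: θ ← -62° +26° = -36°
rotate link 1 by +60°: θ ← -36° +60° = 24°
rotate link 1 by -41°: θ ← 24° -41° = -17°
h = r sin θ − e = -17.542302 − 10 = -27.542302
sin φ = h / L = -27.542302 / 137 = -0.20103870
φ = arcsin(-0.20103870) = -11.597706°

-11.5977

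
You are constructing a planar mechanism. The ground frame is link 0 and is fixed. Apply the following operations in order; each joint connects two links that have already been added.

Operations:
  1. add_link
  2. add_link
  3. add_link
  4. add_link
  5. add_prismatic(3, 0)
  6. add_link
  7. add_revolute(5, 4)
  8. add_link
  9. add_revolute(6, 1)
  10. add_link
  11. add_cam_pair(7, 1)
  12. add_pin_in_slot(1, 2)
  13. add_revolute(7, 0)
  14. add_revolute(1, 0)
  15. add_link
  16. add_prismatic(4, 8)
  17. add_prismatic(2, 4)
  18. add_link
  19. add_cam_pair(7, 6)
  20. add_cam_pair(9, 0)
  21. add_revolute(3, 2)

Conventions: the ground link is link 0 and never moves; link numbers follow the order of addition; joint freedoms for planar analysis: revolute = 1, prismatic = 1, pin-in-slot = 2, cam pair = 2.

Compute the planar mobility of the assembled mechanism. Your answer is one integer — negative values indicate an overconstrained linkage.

(L,J1,J2)=(1,0,0); link0 fixed
link1: (2,0,0)
link2: (3,0,0)
link3: (4,0,0)
link4: (5,0,0)
P 3-0 [J1]: (5,1,0)
link5: (6,1,0)
R 5-4 [J1]: (6,2,0)
link6: (7,2,0)
R 6-1 [J1]: (7,3,0)
link7: (8,3,0)
C 7-1 [J2]: (8,3,1)
PS 1-2 [J2]: (8,3,2)
R 7-0 [J1]: (8,4,2)
R 1-0 [J1]: (8,5,2)
link8: (9,5,2)
P 4-8 [J1]: (9,6,2)
P 2-4 [J1]: (9,7,2)
link9: (10,7,2)
C 7-6 [J2]: (10,7,3)
C 9-0 [J2]: (10,7,4)
R 3-2 [J1]: (10,8,4)
Grübler: 3·9 − 2·8 − 4 = 7

M = 7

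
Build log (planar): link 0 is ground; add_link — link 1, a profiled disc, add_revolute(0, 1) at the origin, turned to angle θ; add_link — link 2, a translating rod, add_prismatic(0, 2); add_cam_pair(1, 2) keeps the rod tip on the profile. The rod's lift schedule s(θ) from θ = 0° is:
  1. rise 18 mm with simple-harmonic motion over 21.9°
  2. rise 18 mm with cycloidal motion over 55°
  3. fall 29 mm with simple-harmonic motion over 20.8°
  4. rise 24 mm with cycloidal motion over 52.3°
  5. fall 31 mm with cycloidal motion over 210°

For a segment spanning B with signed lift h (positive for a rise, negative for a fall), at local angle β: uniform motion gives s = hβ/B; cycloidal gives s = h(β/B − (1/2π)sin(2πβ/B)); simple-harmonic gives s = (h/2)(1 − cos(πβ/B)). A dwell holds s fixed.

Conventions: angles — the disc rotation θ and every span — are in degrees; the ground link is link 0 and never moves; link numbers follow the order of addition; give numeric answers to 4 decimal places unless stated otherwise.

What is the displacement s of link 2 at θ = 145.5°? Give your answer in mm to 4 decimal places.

seg 1 [0°–21.9°] simple-harmonic, h=18: full span → s += 18 → s = 18.0000
seg 2 [21.9°–76.9°] cycloidal, h=18: full span → s += 18 → s = 36.0000
seg 3 [76.9°–97.7°] simple-harmonic, h=-29: full span → s += -29 → s = 7.0000
seg 4 [97.7°–150°] cycloidal, h=24: θ=145.5° here. β=47.8, B=52.3. 24·(0.9140 − sin(2π·0.9140)/(2π)) = 23.9009 → s = 30.9009

30.9009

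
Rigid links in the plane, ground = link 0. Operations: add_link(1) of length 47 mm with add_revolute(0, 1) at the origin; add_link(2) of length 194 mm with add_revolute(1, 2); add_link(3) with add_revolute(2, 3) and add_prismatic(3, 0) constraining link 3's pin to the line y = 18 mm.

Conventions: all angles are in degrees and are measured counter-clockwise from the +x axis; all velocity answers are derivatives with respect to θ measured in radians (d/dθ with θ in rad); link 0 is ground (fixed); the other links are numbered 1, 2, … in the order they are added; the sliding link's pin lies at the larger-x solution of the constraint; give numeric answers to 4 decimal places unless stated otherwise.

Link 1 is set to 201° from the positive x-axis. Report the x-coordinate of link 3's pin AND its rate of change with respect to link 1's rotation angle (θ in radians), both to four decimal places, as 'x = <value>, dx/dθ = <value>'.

geometry: r = 47 mm, L = 194 mm, e = 18 mm
crank pin P = (r cos θ, r sin θ) = (-43.878280, -16.843294)
h = r sin θ − e = -16.843294 − 18 = -34.843294
x = r cos θ + √(L² − h²) = -43.878280 + 190.845343 = 146.967063
dx/dθ = −r sin θ − h·r cos θ/√(L² − h²) (θ in radians; h = -34.843294) = 8.832284

x = 146.9671, dx/dθ = 8.8323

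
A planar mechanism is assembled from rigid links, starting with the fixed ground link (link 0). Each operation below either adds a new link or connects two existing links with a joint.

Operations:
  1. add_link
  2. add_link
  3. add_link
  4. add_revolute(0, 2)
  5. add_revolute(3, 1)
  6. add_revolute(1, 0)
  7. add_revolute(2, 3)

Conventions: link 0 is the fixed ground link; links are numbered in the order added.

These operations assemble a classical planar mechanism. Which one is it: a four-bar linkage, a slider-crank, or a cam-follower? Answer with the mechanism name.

links: 4 (incl. ground); joints: 4 revolute, 0 prismatic, 0 higher (cam) pair, forming one closed loop
4 links in a single 4R loop → four-bar linkage

four-bar linkage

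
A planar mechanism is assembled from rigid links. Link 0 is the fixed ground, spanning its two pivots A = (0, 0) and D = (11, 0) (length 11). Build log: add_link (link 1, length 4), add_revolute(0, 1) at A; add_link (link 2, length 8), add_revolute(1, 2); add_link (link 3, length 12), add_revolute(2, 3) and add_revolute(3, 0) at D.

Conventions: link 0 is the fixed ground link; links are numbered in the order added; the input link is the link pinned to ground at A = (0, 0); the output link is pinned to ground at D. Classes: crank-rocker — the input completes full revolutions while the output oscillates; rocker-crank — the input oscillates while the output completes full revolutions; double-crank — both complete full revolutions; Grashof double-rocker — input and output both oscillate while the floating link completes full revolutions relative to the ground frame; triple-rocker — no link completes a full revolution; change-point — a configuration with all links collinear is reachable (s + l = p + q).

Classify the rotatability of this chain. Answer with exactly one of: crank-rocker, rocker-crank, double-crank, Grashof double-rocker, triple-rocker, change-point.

lengths: ground=11, input=4, coupler=8, output=12
sorted: s=4 (shortest), l=12 (longest), p+q=19
s + l = 16 vs p + q = 19
s + l < p + q (Grashof) with shortest = input link → crank-rocker

crank-rocker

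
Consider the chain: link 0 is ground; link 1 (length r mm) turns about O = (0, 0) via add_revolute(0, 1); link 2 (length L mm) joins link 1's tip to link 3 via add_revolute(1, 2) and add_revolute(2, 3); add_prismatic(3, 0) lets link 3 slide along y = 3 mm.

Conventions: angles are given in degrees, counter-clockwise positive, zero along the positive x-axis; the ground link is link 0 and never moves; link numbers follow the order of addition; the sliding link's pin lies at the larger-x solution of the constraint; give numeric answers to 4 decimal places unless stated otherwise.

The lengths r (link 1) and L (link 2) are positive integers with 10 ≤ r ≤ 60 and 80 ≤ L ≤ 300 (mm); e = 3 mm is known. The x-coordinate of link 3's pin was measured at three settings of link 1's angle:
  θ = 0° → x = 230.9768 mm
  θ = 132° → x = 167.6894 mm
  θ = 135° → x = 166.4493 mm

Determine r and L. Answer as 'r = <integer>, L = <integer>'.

constraint per measurement: (x − r cos θ)² + (r sin θ − e)² = L²
subtracting the θ₁ and θ₂ equations cancels the r² and L² terms:
r = (x₁² − x₂²) / (2[(x₁cos θ₁ + e sin θ₁) − (x₂cos θ₂ + e sin θ₂)]) = 37.0000 → r = 37
L² = (x₁ − r cos θ₁)² + (r sin θ₁ − e)² = 37635.9989 → L = 194.0000 → L = 194
check at θ₃=135°: x = 166.4493 (printed 166.4493) ✓

r = 37, L = 194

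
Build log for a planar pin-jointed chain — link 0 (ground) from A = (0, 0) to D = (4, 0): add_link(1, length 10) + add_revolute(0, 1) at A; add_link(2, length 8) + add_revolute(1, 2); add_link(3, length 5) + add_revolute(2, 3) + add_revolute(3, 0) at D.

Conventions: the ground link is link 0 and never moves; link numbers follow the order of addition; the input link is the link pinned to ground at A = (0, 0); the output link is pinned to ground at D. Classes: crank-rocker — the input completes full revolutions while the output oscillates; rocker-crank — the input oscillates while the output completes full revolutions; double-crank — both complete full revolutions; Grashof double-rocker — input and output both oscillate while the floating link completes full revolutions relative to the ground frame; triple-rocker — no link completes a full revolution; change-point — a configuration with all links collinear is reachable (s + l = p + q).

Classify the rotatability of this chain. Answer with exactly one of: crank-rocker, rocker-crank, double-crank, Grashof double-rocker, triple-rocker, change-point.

lengths: ground=4, input=10, coupler=8, output=5
sorted: s=4 (shortest), l=10 (longest), p+q=13
s + l = 14 vs p + q = 13
s + l > p + q → non-Grashof → no link fully rotates → triple-rocker

triple-rocker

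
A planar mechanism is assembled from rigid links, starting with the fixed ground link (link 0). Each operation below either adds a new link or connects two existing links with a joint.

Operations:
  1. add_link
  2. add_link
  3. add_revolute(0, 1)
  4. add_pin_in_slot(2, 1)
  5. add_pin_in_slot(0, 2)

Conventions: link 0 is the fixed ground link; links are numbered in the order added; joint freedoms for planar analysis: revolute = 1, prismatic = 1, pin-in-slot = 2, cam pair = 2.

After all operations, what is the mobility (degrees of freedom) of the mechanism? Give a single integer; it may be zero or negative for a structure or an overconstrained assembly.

L=1 J1=0 J2=0
add link → L=2 J1=0 J2=0
add link → L=3 J1=0 J2=0
R@0,1 dof=1 J1 → L=3 J1=1 J2=0
PS@2,1 dof=2 J2 → L=3 J1=1 J2=1
PS@0,2 dof=2 J2 → L=3 J1=1 J2=2
M=3(L−1)−2J1−J2=3·2−2·1−2=2

M = 2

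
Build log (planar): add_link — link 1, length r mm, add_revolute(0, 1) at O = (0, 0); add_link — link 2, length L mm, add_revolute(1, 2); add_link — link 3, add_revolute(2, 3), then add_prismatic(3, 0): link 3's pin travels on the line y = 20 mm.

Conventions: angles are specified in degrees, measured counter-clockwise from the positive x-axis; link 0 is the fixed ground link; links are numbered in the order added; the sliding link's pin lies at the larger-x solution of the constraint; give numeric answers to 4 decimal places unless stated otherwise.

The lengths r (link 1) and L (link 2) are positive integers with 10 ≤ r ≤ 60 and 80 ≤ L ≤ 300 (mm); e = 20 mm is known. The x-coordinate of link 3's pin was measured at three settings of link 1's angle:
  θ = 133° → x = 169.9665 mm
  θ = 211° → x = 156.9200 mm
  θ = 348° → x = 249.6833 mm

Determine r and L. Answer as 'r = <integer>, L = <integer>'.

constraint per measurement: (x − r cos θ)² + (r sin θ − e)² = L²
subtracting the θ₁ and θ₂ equations cancels the r² and L² terms:
r = (x₁² − x₂²) / (2[(x₁cos θ₁ + e sin θ₁) − (x₂cos θ₂ + e sin θ₂)]) = 48.9999 → r = 49
L² = (x₁ − r cos θ₁)² + (r sin θ₁ − e)² = 41616.0115 → L = 204.0000 → L = 204
check at θ₃=348°: x = 249.6833 (printed 249.6833) ✓

r = 49, L = 204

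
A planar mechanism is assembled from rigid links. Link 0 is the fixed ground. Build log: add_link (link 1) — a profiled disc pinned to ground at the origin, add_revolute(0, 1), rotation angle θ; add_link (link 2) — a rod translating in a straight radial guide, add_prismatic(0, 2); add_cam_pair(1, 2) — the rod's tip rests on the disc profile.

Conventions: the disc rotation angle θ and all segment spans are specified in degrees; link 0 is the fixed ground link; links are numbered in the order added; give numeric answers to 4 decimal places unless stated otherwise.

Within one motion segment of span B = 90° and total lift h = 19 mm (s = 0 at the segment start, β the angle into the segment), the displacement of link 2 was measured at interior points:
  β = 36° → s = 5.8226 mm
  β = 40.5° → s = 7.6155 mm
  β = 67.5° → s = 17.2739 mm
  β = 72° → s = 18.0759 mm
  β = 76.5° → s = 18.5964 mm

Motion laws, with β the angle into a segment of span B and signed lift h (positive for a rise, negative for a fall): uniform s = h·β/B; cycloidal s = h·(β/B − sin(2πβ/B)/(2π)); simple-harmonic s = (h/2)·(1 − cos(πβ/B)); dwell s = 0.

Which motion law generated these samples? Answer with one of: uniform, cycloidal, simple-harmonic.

candidates at β/B = r: uniform s = h·r (linear in β); cycloidal s = h·(r − sin(2πr)/(2π)); simple-harmonic s = (h/2)(1 − cos(πr))
β=36°: printed 5.8226 | uniform 7.6000, cycloidal 5.8226, simple-harmonic 6.5643
β=40.5°: printed 7.6155 | uniform 8.5500, cycloidal 7.6155, simple-harmonic 8.0139
β=67.5°: printed 17.2739 | uniform 14.2500, cycloidal 17.2739, simple-harmonic 16.2175
β=72°: printed 18.0759 | uniform 15.2000, cycloidal 18.0759, simple-harmonic 17.1857
β=76.5°: printed 18.5964 | uniform 16.1500, cycloidal 18.5964, simple-harmonic 17.9646
only one law matches every sample → cycloidal

cycloidal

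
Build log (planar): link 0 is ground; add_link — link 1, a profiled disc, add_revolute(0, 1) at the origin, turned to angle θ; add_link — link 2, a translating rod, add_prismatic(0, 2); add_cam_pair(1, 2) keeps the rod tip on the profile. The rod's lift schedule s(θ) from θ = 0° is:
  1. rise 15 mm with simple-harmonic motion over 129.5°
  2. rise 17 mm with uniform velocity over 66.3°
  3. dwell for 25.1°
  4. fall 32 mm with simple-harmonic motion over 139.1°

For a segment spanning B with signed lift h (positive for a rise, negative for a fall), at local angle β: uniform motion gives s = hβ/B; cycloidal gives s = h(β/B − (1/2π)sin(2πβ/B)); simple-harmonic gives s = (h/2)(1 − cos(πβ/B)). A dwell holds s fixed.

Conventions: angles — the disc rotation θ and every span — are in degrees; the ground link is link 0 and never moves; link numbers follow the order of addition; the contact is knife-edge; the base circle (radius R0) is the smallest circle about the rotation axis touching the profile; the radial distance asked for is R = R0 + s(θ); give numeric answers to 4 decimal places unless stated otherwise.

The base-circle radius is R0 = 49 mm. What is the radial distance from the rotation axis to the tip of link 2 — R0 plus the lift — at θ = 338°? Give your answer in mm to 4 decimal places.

seg 1 [0°–129.5°] simple-harmonic, h=15: full span → s += 15 → s = 15.0000
seg 2 [129.5°–195.8°] uniform, h=17: full span → s += 17 → s = 32.0000
seg 3 [195.8°–220.9°] dwell: s stays 32.0000
seg 4 [220.9°–360°] simple-harmonic, h=-32: θ=338° here. β=117.1, B=139.1. -32/2·(1 − cos(π·0.8418)) = -30.0652 → s = 1.9348
R = R0 + s = 49 + 1.9348 = 50.9348

50.9348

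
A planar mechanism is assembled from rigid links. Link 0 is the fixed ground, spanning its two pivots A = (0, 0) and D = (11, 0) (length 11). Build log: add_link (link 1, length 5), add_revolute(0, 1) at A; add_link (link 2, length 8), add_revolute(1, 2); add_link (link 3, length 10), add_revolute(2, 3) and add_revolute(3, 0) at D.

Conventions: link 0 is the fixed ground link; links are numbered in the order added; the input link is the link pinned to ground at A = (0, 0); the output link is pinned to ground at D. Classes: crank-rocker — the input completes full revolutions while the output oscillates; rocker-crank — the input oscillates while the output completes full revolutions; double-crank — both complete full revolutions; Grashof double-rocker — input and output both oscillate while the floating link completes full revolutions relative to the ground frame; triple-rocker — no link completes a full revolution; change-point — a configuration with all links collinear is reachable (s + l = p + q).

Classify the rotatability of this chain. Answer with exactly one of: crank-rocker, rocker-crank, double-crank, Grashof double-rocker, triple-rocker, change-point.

lengths: ground=11, input=5, coupler=8, output=10
sorted: s=5 (shortest), l=11 (longest), p+q=18
s + l = 16 vs p + q = 18
s + l < p + q (Grashof) with shortest = input link → crank-rocker

crank-rocker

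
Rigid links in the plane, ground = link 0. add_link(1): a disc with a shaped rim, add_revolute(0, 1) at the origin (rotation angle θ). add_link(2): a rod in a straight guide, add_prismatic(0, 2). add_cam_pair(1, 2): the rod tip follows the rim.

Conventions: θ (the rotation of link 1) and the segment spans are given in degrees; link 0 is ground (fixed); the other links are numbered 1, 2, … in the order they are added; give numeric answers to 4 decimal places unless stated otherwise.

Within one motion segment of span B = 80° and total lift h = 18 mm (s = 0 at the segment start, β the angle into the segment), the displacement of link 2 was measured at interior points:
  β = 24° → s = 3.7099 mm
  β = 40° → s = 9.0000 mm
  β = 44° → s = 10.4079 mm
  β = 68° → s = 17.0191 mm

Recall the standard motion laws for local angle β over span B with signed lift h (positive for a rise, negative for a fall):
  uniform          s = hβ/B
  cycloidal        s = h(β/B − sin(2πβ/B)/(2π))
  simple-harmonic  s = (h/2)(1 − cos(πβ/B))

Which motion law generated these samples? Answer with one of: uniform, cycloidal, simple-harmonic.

candidates at β/B = r: uniform s = h·r (linear in β); cycloidal s = h·(r − sin(2πr)/(2π)); simple-harmonic s = (h/2)(1 − cos(πr))
β=24°: printed 3.7099 | uniform 5.4000, cycloidal 2.6754, simple-harmonic 3.7099
β=40°: printed 9.0000 | uniform 9.0000, cycloidal 9.0000, simple-harmonic 9.0000
β=44°: printed 10.4079 | uniform 9.9000, cycloidal 10.7853, simple-harmonic 10.4079
β=68°: printed 17.0191 | uniform 15.3000, cycloidal 17.6177, simple-harmonic 17.0191
only one law matches every sample → simple-harmonic

simple-harmonic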